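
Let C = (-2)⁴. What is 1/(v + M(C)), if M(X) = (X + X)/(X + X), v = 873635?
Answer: 1/873636 ≈ 1.1446e-6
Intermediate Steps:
C = 16
M(X) = 1 (M(X) = (2*X)/((2*X)) = (2*X)*(1/(2*X)) = 1)
1/(v + M(C)) = 1/(873635 + 1) = 1/873636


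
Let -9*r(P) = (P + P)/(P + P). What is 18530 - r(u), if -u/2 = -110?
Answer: 166771/9 ≈ 18530.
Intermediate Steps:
u = 220 (u = -2*(-110) = 220)
r(P) = -⅑ (r(P) = -(P + P)/(9*(P + P)) = -2*P/(9*(2*P)) = -2*P*1/(2*P)/9 = -⅑*1 = -⅑)
18530 - r(u) = 18530 - 1*(-⅑) = 18530 + ⅑ = 166771/9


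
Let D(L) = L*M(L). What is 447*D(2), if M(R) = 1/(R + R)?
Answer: 447/2 ≈ 223.50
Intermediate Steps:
M(R) = 1/(2*R)
D(L) = ½ (D(L) = L*(1/(2*L)) = ½)
447*D(2) = 447*(½) = 447/2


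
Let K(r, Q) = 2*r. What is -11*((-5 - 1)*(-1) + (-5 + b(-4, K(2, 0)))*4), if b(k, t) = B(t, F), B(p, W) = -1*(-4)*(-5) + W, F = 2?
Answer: 946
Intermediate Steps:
B(p, W) = -20 + W (B(p, W) = 4*(-5) + W = -20 + W)
b(k, t) = -18 (b(k, t) = -20 + 2 = -18)
-11*((-5 - 1)*(-1) + (-5 + b(-4, K(2, 0)))*4) = -11*((-5 - 1)*(-1) + (-5 - 18)*4) = -11*(-6*(-1) - 23*4) = -11*(6 - 92) = -11*(-86) = 946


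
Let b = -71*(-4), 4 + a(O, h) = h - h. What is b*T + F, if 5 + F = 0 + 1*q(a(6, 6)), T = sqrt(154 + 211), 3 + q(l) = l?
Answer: -12 + 284*sqrt(365) ≈ 5413.8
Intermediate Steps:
a(O, h) = -4 (a(O, h) = -4 + (h - h) = -4 + 0 = -4)
q(l) = -3 + l
b = 284
T = sqrt(365) ≈ 19.105
F = -12 (F = -5 + (0 + 1*(-3 - 4)) = -5 + (0 + 1*(-7)) = -5 + (0 - 7) = -5 - 7 = -12)
b*T + F = 284*sqrt(365) - 12 = -12 + 284*sqrt(365)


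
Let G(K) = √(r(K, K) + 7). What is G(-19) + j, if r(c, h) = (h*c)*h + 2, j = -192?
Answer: -192 + 5*I*√274 ≈ -192.0 + 82.765*I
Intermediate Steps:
r(c, h) = 2 + c*h² (r(c, h) = (c*h)*h + 2 = c*h² + 2 = 2 + c*h²)
G(K) = √(9 + K³) (G(K) = √((2 + K*K²) + 7) = √((2 + K³) + 7) = √(9 + K³))
G(-19) + j = √(9 + (-19)³) - 192 = √(9 - 6859) - 192 = √(-6850) - 192 = 5*I*√274 - 192 = -192 + 5*I*√274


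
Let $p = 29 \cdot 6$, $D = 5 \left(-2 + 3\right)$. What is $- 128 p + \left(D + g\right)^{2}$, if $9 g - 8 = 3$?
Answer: $- \frac{1800896}{81} \approx -22233.0$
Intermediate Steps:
$g = \frac{11}{9}$ ($g = \frac{8}{9} + \frac{1}{9} \cdot 3 = \frac{8}{9} + \frac{1}{3} = \frac{11}{9} \approx 1.2222$)
$D = 5$ ($D = 5 \cdot 1 = 5$)
$p = 174$
$- 128 p + \left(D + g\right)^{2} = \left(-128\right) 174 + \left(5 + \frac{11}{9}\right)^{2} = -22272 + \left(\frac{56}{9}\right)^{2} = -22272 + \frac{3136}{81} = - \frac{1800896}{81}$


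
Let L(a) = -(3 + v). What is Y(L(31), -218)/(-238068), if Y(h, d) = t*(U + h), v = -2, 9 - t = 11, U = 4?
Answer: 1/39678 ≈ 2.5203e-5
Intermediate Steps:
t = -2 (t = 9 - 1*11 = 9 - 11 = -2)
L(a) = -1 (L(a) = -(3 - 2) = -1*1 = -1)
Y(h, d) = -8 - 2*h (Y(h, d) = -2*(4 + h) = -8 - 2*h)
Y(L(31), -218)/(-238068) = (-8 - 2*(-1))/(-238068) = (-8 + 2)*(-1/238068) = -6*(-1/238068) = 1/39678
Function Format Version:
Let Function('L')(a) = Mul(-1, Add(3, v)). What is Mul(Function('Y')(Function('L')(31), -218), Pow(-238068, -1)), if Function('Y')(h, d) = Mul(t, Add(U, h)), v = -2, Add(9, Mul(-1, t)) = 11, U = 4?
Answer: Rational(1, 39678) ≈ 2.5203e-5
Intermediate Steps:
t = -2 (t = Add(9, Mul(-1, 11)) = Add(9, -11) = -2)
Function('L')(a) = -1 (Function('L')(a) = Mul(-1, Add(3, -2)) = Mul(-1, 1) = -1)
Function('Y')(h, d) = Add(-8, Mul(-2, h)) (Function('Y')(h, d) = Mul(-2, Add(4, h)) = Add(-8, Mul(-2, h)))
Mul(Function('Y')(Function('L')(31), -218), Pow(-238068, -1)) = Mul(Add(-8, Mul(-2, -1)), Pow(-238068, -1)) = Mul(Add(-8, 2), Rational(-1, 238068)) = Mul(-6, Rational(-1, 238068)) = Rational(1, 39678)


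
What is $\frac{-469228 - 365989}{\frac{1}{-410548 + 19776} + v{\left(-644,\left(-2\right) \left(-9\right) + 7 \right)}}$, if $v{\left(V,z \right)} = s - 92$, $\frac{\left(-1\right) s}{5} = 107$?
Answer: $\frac{326379417524}{245014045} \approx 1332.1$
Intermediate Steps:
$s = -535$ ($s = \left(-5\right) 107 = -535$)
$v{\left(V,z \right)} = -627$ ($v{\left(V,z \right)} = -535 - 92 = -627$)
$\frac{-469228 - 365989}{\frac{1}{-410548 + 19776} + v{\left(-644,\left(-2\right) \left(-9\right) + 7 \right)}} = \frac{-469228 - 365989}{\frac{1}{-410548 + 19776} - 627} = - \frac{835217}{\frac{1}{-390772} - 627} = - \frac{835217}{- \frac{1}{390772} - 627} = - \frac{835217}{- \frac{245014045}{390772}} = \left(-835217\right) \left(- \frac{390772}{245014045}\right) = \frac{326379417524}{245014045}$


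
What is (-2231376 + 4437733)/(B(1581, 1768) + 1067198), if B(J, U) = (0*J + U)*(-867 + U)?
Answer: 2206357/2660166 ≈ 0.82941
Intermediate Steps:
B(J, U) = U*(-867 + U) (B(J, U) = (0 + U)*(-867 + U) = U*(-867 + U))
(-2231376 + 4437733)/(B(1581, 1768) + 1067198) = (-2231376 + 4437733)/(1768*(-867 + 1768) + 1067198) = 2206357/(1768*901 + 1067198) = 2206357/(1592968 + 1067198) = 2206357/2660166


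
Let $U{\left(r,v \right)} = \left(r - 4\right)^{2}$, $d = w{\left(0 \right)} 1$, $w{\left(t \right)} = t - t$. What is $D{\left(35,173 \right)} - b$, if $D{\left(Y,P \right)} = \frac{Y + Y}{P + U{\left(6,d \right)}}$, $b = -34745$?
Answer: $\frac{6149935}{177} \approx 34745.0$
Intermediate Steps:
$w{\left(t \right)} = 0$
$d = 0$ ($d = 0 \cdot 1 = 0$)
$U{\left(r,v \right)} = \left(-4 + r\right)^{2}$
$D{\left(Y,P \right)} = \frac{2 Y}{4 + P}$ ($D{\left(Y,P \right)} = \frac{Y + Y}{P + \left(-4 + 6\right)^{2}} = \frac{2 Y}{P + 2^{2}} = \frac{2 Y}{P + 4} = \frac{2 Y}{4 + P}$)
$D{\left(35,173 \right)} - b = 2 \cdot 35 \frac{1}{4 + 173} - -34745 = 2 \cdot 35 \cdot \frac{1}{177} + 34745 = \frac{70}{177} + 34745 = \frac{6149935}{177}$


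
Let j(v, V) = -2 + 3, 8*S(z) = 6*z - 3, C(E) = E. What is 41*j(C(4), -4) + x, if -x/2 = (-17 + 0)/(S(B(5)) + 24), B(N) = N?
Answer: 9251/219 ≈ 42.242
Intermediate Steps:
S(z) = -3/8 + 3*z/4 (S(z) = (6*z - 3)/8 = (-3 + 6*z)/8 = -3/8 + 3*z/4)
j(v, V) = 1
x = 272/219 (x = -2*(-17 + 0)/((-3/8 + (3/4)*5) + 24) = -(-34)/((-3/8 + 15/4) + 24) = -(-34)/(27/8 + 24) = -(-34)/219/8 = -(-34)*8/219 = -2*(-136/219) = 272/219 ≈ 1.2420)
41*j(C(4), -4) + x = 41*1 + 272/219 = 41 + 272/219 = 9251/219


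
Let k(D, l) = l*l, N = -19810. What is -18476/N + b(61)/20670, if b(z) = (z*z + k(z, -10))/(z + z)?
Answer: 933347245/999113388 ≈ 0.93418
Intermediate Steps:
k(D, l) = l²
b(z) = (100 + z²)/(2*z) (b(z) = (z*z + (-10)²)/(z + z) = (z² + 100)/((2*z)) = (100 + z²)*(1/(2*z)) = (100 + z²)/(2*z))
-18476/N + b(61)/20670 = -18476/(-19810) + ((½)*61 + 50/61)/20670 = -18476*(-1/19810) + (61/2 + 50*(1/61))*(1/20670) = 9238/9905 + (61/2 + 50/61)*(1/20670) = 9238/9905 + (3821/122)*(1/20670) = 9238/9905 + 3821/2521740 = 933347245/999113388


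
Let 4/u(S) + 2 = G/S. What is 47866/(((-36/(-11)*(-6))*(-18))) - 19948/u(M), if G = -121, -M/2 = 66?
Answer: 10765885/1944 ≈ 5538.0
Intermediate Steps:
M = -132 (M = -2*66 = -132)
u(S) = 4/(-2 - 121/S)
47866/(((-36/(-11)*(-6))*(-18))) - 19948/u(M) = 47866/(((-36/(-11)*(-6))*(-18))) - 19948/((-4*(-132)/(121 + 2*(-132)))) = 47866/(((-36*(-1/11)*(-6))*(-18))) - 19948/((-4*(-132)/(121 - 264))) = 47866/((((36/11)*(-6))*(-18))) - 19948/((-4*(-132)/(-143))) = 47866/((-216/11*(-18))) - 19948/((-4*(-132)*(-1/143))) = 47866/(3888/11) - 19948/(-48/13) = 47866*(11/3888) - 19948*(-13/48) = 263263/1944 + 64831/12 = 10765885/1944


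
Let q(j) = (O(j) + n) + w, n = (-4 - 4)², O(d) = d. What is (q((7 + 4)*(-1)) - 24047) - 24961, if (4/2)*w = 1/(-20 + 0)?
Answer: -1958201/40 ≈ -48955.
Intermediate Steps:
w = -1/40 (w = 1/(2*(-20 + 0)) = (½)/(-20) = (½)*(-1/20) = -1/40 ≈ -0.025000)
n = 64 (n = (-8)² = 64)
q(j) = 2559/40 + j (q(j) = (j + 64) - 1/40 = (64 + j) - 1/40 = 2559/40 + j)
(q((7 + 4)*(-1)) - 24047) - 24961 = ((2559/40 + (7 + 4)*(-1)) - 24047) - 24961 = ((2559/40 + 11*(-1)) - 24047) - 24961 = ((2559/40 - 11) - 24047) - 24961 = (2119/40 - 24047) - 24961 = -959761/40 - 24961 = -1958201/40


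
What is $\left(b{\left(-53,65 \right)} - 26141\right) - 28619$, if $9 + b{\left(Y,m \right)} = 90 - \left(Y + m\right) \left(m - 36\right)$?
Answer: $-55027$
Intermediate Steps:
$b{\left(Y,m \right)} = 81 - \left(-36 + m\right) \left(Y + m\right)$ ($b{\left(Y,m \right)} = -9 - \left(-90 + \left(Y + m\right) \left(m - 36\right)\right) = -9 - \left(-90 + \left(Y + m\right) \left(-36 + m\right)\right) = -9 - \left(-90 + \left(-36 + m\right) \left(Y + m\right)\right) = 81 - \left(-36 + m\right) \left(Y + m\right)$)
$\left(b{\left(-53,65 \right)} - 26141\right) - 28619 = \left(\left(81 - 65^{2} + 36 \left(-53\right) + 36 \cdot 65 - \left(-53\right) 65\right) - 26141\right) - 28619 = \left(\left(81 - 4225 - 1908 + 2340 + 3445\right) - 26141\right) - 28619 = \left(-267 - 26141\right) - 28619 = -26408 - 28619 = -55027$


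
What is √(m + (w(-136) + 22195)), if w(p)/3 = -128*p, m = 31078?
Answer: 7*√2153 ≈ 324.80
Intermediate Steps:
w(p) = -384*p (w(p) = 3*(-128*p) = -384*p)
√(m + (w(-136) + 22195)) = √(31078 + (-384*(-136) + 22195)) = √(31078 + (52224 + 22195)) = √(31078 + 74419) = √105497 = 7*√2153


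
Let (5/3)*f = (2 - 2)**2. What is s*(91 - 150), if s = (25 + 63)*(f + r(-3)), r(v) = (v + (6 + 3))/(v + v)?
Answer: 5192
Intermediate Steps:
r(v) = (9 + v)/(2*v) (r(v) = (v + 9)/((2*v)) = (9 + v)*(1/(2*v)) = (9 + v)/(2*v))
f = 0 (f = 3*(2 - 2)**2/5 = (3/5)*0**2 = (3/5)*0 = 0)
s = -88 (s = (25 + 63)*(0 + (1/2)*(9 - 3)/(-3)) = 88*(0 + (1/2)*(-1/3)*6) = 88*(0 - 1) = 88*(-1) = -88)
s*(91 - 150) = -88*(91 - 150) = -88*(-59) = 5192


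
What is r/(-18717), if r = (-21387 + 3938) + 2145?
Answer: 15304/18717 ≈ 0.81765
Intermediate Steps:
r = -15304 (r = -17449 + 2145 = -15304)
r/(-18717) = -15304/(-18717) = -15304*(-1/18717) = 15304/18717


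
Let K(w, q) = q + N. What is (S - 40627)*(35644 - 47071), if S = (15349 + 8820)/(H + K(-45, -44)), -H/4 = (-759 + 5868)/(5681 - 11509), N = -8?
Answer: 2554123412922/5435 ≈ 4.6994e+8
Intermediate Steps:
K(w, q) = -8 + q (K(w, q) = q - 8 = -8 + q)
H = 5109/1457 (H = -4*(-759 + 5868)/(5681 - 11509) = -20436/(-5828) = -20436*(-1)/5828 = -4*(-5109/5828) = 5109/1457 ≈ 3.5065)
S = -35214233/70655 (S = (15349 + 8820)/(5109/1457 + (-8 - 44)) = 24169/(5109/1457 - 52) = 24169/(-70655/1457) = 24169*(-1457/70655) = -35214233/70655 ≈ -498.40)
(S - 40627)*(35644 - 47071) = (-35214233/70655 - 40627)*(35644 - 47071) = -2905714918/70655*(-11427) = 2554123412922/5435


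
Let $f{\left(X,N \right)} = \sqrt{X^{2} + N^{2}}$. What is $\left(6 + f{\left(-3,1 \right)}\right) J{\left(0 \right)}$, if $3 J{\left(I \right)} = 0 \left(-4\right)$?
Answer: $0$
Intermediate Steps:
$J{\left(I \right)} = 0$ ($J{\left(I \right)} = \frac{0 \left(-4\right)}{3} = \frac{1}{3} \cdot 0 = 0$)
$f{\left(X,N \right)} = \sqrt{N^{2} + X^{2}}$
$\left(6 + f{\left(-3,1 \right)}\right) J{\left(0 \right)} = \left(6 + \sqrt{1^{2} + \left(-3\right)^{2}}\right) 0 = \left(6 + \sqrt{1 + 9}\right) 0 = \left(6 + \sqrt{10}\right) 0 = 0$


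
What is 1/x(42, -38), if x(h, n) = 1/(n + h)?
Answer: 4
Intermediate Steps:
x(h, n) = 1/(h + n)
1/x(42, -38) = 1/(1/(42 - 38)) = 1/(1/4) = 1/(¼) = 4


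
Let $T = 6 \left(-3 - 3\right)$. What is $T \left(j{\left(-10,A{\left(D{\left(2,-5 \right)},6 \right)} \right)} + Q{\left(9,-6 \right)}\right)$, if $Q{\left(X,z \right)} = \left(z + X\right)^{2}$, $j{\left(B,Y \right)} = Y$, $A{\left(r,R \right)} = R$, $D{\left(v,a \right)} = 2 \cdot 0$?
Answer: $-540$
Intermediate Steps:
$D{\left(v,a \right)} = 0$
$T = -36$ ($T = 6 \left(-6\right) = -36$)
$Q{\left(X,z \right)} = \left(X + z\right)^{2}$
$T \left(j{\left(-10,A{\left(D{\left(2,-5 \right)},6 \right)} \right)} + Q{\left(9,-6 \right)}\right) = - 36 \left(6 + \left(9 - 6\right)^{2}\right) = - 36 \left(6 + 3^{2}\right) = - 36 \left(6 + 9\right) = \left(-36\right) 15 = -540$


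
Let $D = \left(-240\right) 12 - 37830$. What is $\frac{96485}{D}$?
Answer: $- \frac{839}{354} \approx -2.3701$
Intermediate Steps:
$D = -40710$ ($D = -2880 - 37830 = -40710$)
$\frac{96485}{D} = \frac{96485}{-40710} = 96485 \left(- \frac{1}{40710}\right) = - \frac{839}{354}$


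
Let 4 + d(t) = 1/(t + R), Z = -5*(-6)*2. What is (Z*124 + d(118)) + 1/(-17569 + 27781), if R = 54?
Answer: 816317293/109779 ≈ 7436.0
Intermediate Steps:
Z = 60 (Z = 30*2 = 60)
d(t) = -4 + 1/(54 + t) (d(t) = -4 + 1/(t + 54) = -4 + 1/(54 + t))
(Z*124 + d(118)) + 1/(-17569 + 27781) = (60*124 + (-215 - 4*118)/(54 + 118)) + 1/(-17569 + 27781) = (7440 + (-215 - 472)/172) + 1/10212 = (7440 + (1/172)*(-687)) + 1/10212 = (7440 - 687/172) + 1/10212 = 1278993/172 + 1/10212 = 816317293/109779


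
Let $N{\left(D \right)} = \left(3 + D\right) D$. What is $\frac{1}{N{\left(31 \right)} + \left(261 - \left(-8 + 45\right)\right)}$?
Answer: $\frac{1}{1278} \approx 0.00078247$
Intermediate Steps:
$N{\left(D \right)} = D \left(3 + D\right)$
$\frac{1}{N{\left(31 \right)} + \left(261 - \left(-8 + 45\right)\right)} = \frac{1}{31 \left(3 + 31\right) + \left(261 - \left(-8 + 45\right)\right)} = \frac{1}{31 \cdot 34 + \left(261 - 37\right)} = \frac{1}{1054 + \left(261 - 37\right)} = \frac{1}{1054 + 224} = \frac{1}{1278}$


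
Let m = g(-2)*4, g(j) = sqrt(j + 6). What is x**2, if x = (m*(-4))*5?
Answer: 25600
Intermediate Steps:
g(j) = sqrt(6 + j)
m = 8 (m = sqrt(6 - 2)*4 = sqrt(4)*4 = 2*4 = 8)
x = -160 (x = (8*(-4))*5 = -32*5 = -160)
x**2 = (-160)**2 = 25600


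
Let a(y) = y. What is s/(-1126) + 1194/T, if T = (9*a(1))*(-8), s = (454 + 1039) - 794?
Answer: -116231/6756 ≈ -17.204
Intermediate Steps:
s = 699 (s = 1493 - 794 = 699)
T = -72 (T = (9*1)*(-8) = 9*(-8) = -72)
s/(-1126) + 1194/T = 699/(-1126) + 1194/(-72) = 699*(-1/1126) + 1194*(-1/72) = -699/1126 - 199/12 = -116231/6756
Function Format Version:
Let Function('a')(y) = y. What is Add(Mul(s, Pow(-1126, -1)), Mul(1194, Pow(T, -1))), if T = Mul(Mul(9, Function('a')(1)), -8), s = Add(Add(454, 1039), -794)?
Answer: Rational(-116231, 6756) ≈ -17.204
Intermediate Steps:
s = 699 (s = Add(1493, -794) = 699)
T = -72 (T = Mul(Mul(9, 1), -8) = Mul(9, -8) = -72)
Add(Mul(s, Pow(-1126, -1)), Mul(1194, Pow(T, -1))) = Add(Mul(699, Pow(-1126, -1)), Mul(1194, Pow(-72, -1))) = Add(Mul(699, Rational(-1, 1126)), Mul(1194, Rational(-1, 72))) = Add(Rational(-699, 1126), Rational(-199, 12)) = Rational(-116231, 6756)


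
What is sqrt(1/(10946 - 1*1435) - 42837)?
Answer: I*sqrt(3874997356766)/9511 ≈ 206.97*I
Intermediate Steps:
sqrt(1/(10946 - 1*1435) - 42837) = sqrt(1/(10946 - 1435) - 42837) = sqrt(1/9511 - 42837) = sqrt(-407422706/9511) = I*sqrt(3874997356766)/9511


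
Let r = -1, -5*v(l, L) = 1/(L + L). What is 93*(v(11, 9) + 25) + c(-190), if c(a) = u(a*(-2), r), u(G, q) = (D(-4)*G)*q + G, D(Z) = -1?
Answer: 92519/30 ≈ 3084.0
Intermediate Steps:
v(l, L) = -1/(10*L) (v(l, L) = -1/(5*(L + L)) = -1/(2*L)/5 = -1/(10*L))
u(G, q) = G - G*q (u(G, q) = (-G)*q + G = -G*q + G = G - G*q)
c(a) = -4*a (c(a) = (a*(-2))*(1 - 1*(-1)) = (-2*a)*(1 + 1) = -2*a*2 = -4*a)
93*(v(11, 9) + 25) + c(-190) = 93*(-⅒/9 + 25) - 4*(-190) = 93*(-⅒*⅑ + 25) + 760 = 93*(-1/90 + 25) + 760 = 93*(2249/90) + 760 = 69719/30 + 760 = 92519/30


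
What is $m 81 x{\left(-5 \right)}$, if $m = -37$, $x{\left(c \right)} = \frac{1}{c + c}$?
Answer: $\frac{2997}{10} \approx 299.7$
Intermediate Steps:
$x{\left(c \right)} = \frac{1}{2 c}$
$m 81 x{\left(-5 \right)} = \left(-37\right) 81 \frac{1}{2 \left(-5\right)} = - 2997 \cdot \frac{1}{2} \left(- \frac{1}{5}\right) = \left(-2997\right) \left(- \frac{1}{10}\right) = \frac{2997}{10}$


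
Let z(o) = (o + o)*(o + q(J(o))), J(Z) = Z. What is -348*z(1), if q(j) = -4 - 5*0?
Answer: 2088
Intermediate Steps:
q(j) = -4 (q(j) = -4 + 0 = -4)
z(o) = 2*o*(-4 + o) (z(o) = (o + o)*(o - 4) = (2*o)*(-4 + o) = 2*o*(-4 + o))
-348*z(1) = -696*(-4 + 1) = -696*(-3) = -348*(-6) = 2088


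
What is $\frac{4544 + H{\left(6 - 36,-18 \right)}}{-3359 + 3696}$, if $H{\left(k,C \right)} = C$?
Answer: $\frac{4526}{337} \approx 13.43$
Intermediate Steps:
$\frac{4544 + H{\left(6 - 36,-18 \right)}}{-3359 + 3696} = \frac{4544 - 18}{-3359 + 3696} = \frac{4526}{337}$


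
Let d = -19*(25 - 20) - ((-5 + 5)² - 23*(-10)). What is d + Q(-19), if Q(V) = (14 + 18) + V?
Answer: -312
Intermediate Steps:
d = -325 (d = -19*5 - (0² + 230) = -95 - (0 + 230) = -95 - 1*230 = -95 - 230 = -325)
Q(V) = 32 + V
d + Q(-19) = -325 + (32 - 19) = -325 + 13 = -312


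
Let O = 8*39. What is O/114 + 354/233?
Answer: 18842/4427 ≈ 4.2562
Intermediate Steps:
O = 312
O/114 + 354/233 = 312/114 + 354/233 = 312*(1/114) + 354*(1/233) = 52/19 + 354/233 = 18842/4427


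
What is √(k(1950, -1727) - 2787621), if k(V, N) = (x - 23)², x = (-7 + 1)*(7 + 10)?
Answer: 2*I*√692999 ≈ 1664.9*I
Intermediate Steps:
x = -102 (x = -6*17 = -102)
k(V, N) = 15625 (k(V, N) = (-102 - 23)² = (-125)² = 15625)
√(k(1950, -1727) - 2787621) = √(15625 - 2787621) = √(-2771996) = 2*I*√692999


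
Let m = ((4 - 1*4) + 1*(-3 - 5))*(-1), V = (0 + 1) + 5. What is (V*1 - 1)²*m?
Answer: 200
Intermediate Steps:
V = 6 (V = 1 + 5 = 6)
m = 8 (m = ((4 - 4) + 1*(-8))*(-1) = (0 - 8)*(-1) = -8*(-1) = 8)
(V*1 - 1)²*m = (6*1 - 1)²*8 = (6 - 1)²*8 = 5²*8 = 25*8 = 200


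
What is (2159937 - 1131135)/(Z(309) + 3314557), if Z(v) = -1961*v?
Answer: 514401/1354304 ≈ 0.37983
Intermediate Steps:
(2159937 - 1131135)/(Z(309) + 3314557) = (2159937 - 1131135)/(-1961*309 + 3314557) = 1028802/(-605949 + 3314557) = 1028802/2708608 = 1028802*(1/2708608) = 514401/1354304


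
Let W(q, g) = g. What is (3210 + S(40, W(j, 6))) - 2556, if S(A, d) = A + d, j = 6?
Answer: 700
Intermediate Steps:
(3210 + S(40, W(j, 6))) - 2556 = (3210 + (40 + 6)) - 2556 = (3210 + 46) - 2556 = 3256 - 2556 = 700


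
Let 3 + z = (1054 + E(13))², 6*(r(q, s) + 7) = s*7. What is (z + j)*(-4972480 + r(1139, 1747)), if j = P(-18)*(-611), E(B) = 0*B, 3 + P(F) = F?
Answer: -16756536161296/3 ≈ -5.5855e+12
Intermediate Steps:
P(F) = -3 + F
r(q, s) = -7 + 7*s/6 (r(q, s) = -7 + (s*7)/6 = -7 + (7*s)/6 = -7 + 7*s/6)
E(B) = 0
j = 12831 (j = (-3 - 18)*(-611) = -21*(-611) = 12831)
z = 1110913 (z = -3 + (1054 + 0)² = -3 + 1054² = -3 + 1110916 = 1110913)
(z + j)*(-4972480 + r(1139, 1747)) = (1110913 + 12831)*(-4972480 + (-7 + (7/6)*1747)) = 1123744*(-4972480 + (-7 + 12229/6)) = 1123744*(-4972480 + 12187/6) = 1123744*(-29822693/6) = -16756536161296/3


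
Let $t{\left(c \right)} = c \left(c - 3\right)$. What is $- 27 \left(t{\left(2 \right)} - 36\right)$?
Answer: $1026$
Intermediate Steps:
$t{\left(c \right)} = c \left(-3 + c\right)$
$- 27 \left(t{\left(2 \right)} - 36\right) = - 27 \left(2 \left(-3 + 2\right) - 36\right) = - 27 \left(2 \left(-1\right) - 36\right) = - 27 \left(-2 - 36\right) = \left(-27\right) \left(-38\right) = 1026$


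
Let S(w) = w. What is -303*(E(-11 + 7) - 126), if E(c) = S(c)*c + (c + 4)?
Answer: 33330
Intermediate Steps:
E(c) = 4 + c + c² (E(c) = c*c + (c + 4) = c² + (4 + c) = 4 + c + c²)
-303*(E(-11 + 7) - 126) = -303*((4 + (-11 + 7) + (-11 + 7)²) - 126) = -303*((4 - 4 + (-4)²) - 126) = -303*((4 - 4 + 16) - 126) = -303*(16 - 126) = -303*(-110) = 33330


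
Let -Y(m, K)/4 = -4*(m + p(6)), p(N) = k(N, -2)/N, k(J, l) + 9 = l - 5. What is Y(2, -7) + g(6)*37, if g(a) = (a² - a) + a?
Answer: 3964/3 ≈ 1321.3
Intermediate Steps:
k(J, l) = -14 + l (k(J, l) = -9 + (l - 5) = -9 + (-5 + l) = -14 + l)
g(a) = a²
p(N) = -16/N (p(N) = (-14 - 2)/N = -16/N)
Y(m, K) = -128/3 + 16*m (Y(m, K) = -(-16)*(m - 16/6) = -(-16)*(m - 16*⅙) = -(-16)*(m - 8/3) = -(-16)*(-8/3 + m) = -4*(32/3 - 4*m) = -128/3 + 16*m)
Y(2, -7) + g(6)*37 = (-128/3 + 16*2) + 6²*37 = (-128/3 + 32) + 36*37 = -32/3 + 1332 = 3964/3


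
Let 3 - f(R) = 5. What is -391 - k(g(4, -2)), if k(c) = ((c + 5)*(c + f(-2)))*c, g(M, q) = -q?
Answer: -391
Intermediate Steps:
f(R) = -2 (f(R) = 3 - 1*5 = 3 - 5 = -2)
k(c) = c*(-2 + c)*(5 + c) (k(c) = ((c + 5)*(c - 2))*c = ((5 + c)*(-2 + c))*c = ((-2 + c)*(5 + c))*c = c*(-2 + c)*(5 + c))
-391 - k(g(4, -2)) = -391 - (-1*(-2))*(-10 + (-1*(-2))**2 + 3*(-1*(-2))) = -391 - 2*(-10 + 2**2 + 3*2) = -391 - 2*(-10 + 4 + 6) = -391 - 2*0 = -391 - 1*0 = -391 + 0 = -391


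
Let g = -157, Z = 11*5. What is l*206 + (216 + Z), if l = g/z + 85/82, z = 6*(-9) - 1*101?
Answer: 4405252/6355 ≈ 693.19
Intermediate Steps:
Z = 55
z = -155 (z = -54 - 101 = -155)
l = 26049/12710 (l = -157/(-155) + 85/82 = -157*(-1/155) + 85*(1/82) = 157/155 + 85/82 = 26049/12710 ≈ 2.0495)
l*206 + (216 + Z) = (26049/12710)*206 + (216 + 55) = 2683047/6355 + 271 = 4405252/6355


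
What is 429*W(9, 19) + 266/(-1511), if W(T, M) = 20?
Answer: 12964114/1511 ≈ 8579.8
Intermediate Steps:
429*W(9, 19) + 266/(-1511) = 429*20 + 266/(-1511) = 8580 + 266*(-1/1511) = 8580 - 266/1511 = 12964114/1511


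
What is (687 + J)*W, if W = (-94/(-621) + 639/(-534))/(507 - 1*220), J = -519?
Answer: -462164/755343 ≈ -0.61186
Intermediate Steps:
W = -115541/31724406 (W = (-94*(-1/621) + 639*(-1/534))/(507 - 220) = (94/621 - 213/178)/287 = -115541/110538*1/287 = -115541/31724406 ≈ -0.0036420)
(687 + J)*W = (687 - 519)*(-115541/31724406) = 168*(-115541/31724406) = -462164/755343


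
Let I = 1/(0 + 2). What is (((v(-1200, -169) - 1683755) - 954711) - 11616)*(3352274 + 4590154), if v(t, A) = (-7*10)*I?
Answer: -21048363464076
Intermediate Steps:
I = ½ (I = 1/2 = ½ ≈ 0.50000)
v(t, A) = -35 (v(t, A) = -7*10*(½) = -70*½ = -35)
(((v(-1200, -169) - 1683755) - 954711) - 11616)*(3352274 + 4590154) = (((-35 - 1683755) - 954711) - 11616)*(3352274 + 4590154) = ((-1683790 - 954711) - 11616)*7942428 = (-2638501 - 11616)*7942428 = -2650117*7942428 = -21048363464076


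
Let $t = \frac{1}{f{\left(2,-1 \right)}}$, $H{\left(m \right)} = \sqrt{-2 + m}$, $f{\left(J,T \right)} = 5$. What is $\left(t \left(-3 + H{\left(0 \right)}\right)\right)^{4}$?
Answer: $\frac{\left(3 - i \sqrt{2}\right)^{4}}{625} \approx -0.0368 - 0.19007 i$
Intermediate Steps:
$t = \frac{1}{5} \approx 0.2$
$\left(t \left(-3 + H{\left(0 \right)}\right)\right)^{4} = \left(\frac{-3 + \sqrt{-2 + 0}}{5}\right)^{4} = \left(\frac{-3 + \sqrt{-2}}{5}\right)^{4} = \left(\frac{-3 + i \sqrt{2}}{5}\right)^{4} = \left(- \frac{3}{5} + \frac{i \sqrt{2}}{5}\right)^{4}$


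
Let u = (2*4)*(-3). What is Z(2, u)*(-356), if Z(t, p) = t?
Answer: -712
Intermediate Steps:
u = -24 (u = 8*(-3) = -24)
Z(2, u)*(-356) = 2*(-356) = -712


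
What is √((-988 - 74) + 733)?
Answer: I*√329 ≈ 18.138*I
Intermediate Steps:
√((-988 - 74) + 733) = √(-1062 + 733) = √(-329) = I*√329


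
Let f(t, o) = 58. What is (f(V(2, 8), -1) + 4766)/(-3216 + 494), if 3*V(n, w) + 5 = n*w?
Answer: -2412/1361 ≈ -1.7722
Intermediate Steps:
V(n, w) = -5/3 + n*w/3 (V(n, w) = -5/3 + (n*w)/3 = -5/3 + n*w/3)
(f(V(2, 8), -1) + 4766)/(-3216 + 494) = (58 + 4766)/(-3216 + 494) = 4824/(-2722) = 4824*(-1/2722) = -2412/1361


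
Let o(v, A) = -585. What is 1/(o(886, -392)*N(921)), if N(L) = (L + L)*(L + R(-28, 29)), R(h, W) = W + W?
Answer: -1/1054941030 ≈ -9.4792e-10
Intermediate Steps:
R(h, W) = 2*W
N(L) = 2*L*(58 + L) (N(L) = (L + L)*(L + 2*29) = (2*L)*(L + 58) = (2*L)*(58 + L) = 2*L*(58 + L))
1/(o(886, -392)*N(921)) = 1/((-585)*((2*921*(58 + 921)))) = -1/(585*(2*921*979)) = -1/585/1803318 = -1/585*1/1803318 = -1/1054941030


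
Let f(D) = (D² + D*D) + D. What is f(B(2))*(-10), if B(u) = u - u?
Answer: 0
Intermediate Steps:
B(u) = 0
f(D) = D + 2*D² (f(D) = (D² + D²) + D = 2*D² + D = D + 2*D²)
f(B(2))*(-10) = (0*(1 + 2*0))*(-10) = (0*(1 + 0))*(-10) = (0*1)*(-10) = 0*(-10) = 0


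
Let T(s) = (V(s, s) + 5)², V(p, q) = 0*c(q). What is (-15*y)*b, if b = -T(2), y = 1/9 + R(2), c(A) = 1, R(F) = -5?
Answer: -5500/3 ≈ -1833.3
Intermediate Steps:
V(p, q) = 0 (V(p, q) = 0*1 = 0)
T(s) = 25 (T(s) = (0 + 5)² = 5² = 25)
y = -44/9 (y = 1/9 - 5 = ⅑ - 5 = -44/9 ≈ -4.8889)
b = -25 (b = -1*25 = -25)
(-15*y)*b = -15*(-44/9)*(-25) = (220/3)*(-25) = -5500/3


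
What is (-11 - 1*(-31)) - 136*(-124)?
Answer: 16884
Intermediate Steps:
(-11 - 1*(-31)) - 136*(-124) = (-11 + 31) + 16864 = 20 + 16864 = 16884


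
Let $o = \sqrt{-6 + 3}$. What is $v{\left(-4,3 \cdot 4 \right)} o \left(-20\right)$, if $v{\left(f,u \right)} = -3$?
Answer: $60 i \sqrt{3} \approx 103.92 i$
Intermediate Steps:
$o = i \sqrt{3}$ ($o = \sqrt{-3} = i \sqrt{3} \approx 1.732 i$)
$v{\left(-4,3 \cdot 4 \right)} o \left(-20\right) = - 3 i \sqrt{3} \left(-20\right) = 60 i \sqrt{3}$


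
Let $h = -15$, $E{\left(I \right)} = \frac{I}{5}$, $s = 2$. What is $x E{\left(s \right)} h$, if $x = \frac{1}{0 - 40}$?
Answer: $\frac{3}{20} \approx 0.15$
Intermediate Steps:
$E{\left(I \right)} = \frac{I}{5}$ ($E{\left(I \right)} = I \frac{1}{5} = \frac{I}{5}$)
$x = - \frac{1}{40}$ ($x = \frac{1}{-40} = - \frac{1}{40} \approx -0.025$)
$x E{\left(s \right)} h = - \frac{\frac{1}{5} \cdot 2}{40} \left(-15\right) = \left(- \frac{1}{40}\right) \frac{2}{5} \left(-15\right) = \left(- \frac{1}{100}\right) \left(-15\right) = \frac{3}{20}$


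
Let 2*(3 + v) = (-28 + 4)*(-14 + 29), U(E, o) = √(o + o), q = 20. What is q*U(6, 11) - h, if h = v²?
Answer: -33489 + 20*√22 ≈ -33395.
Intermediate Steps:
U(E, o) = √2*√o (U(E, o) = √(2*o) = √2*√o)
v = -183 (v = -3 + ((-28 + 4)*(-14 + 29))/2 = -3 + (-24*15)/2 = -3 + (½)*(-360) = -3 - 180 = -183)
h = 33489 (h = (-183)² = 33489)
q*U(6, 11) - h = 20*(√2*√11) - 1*33489 = 20*√22 - 33489 = -33489 + 20*√22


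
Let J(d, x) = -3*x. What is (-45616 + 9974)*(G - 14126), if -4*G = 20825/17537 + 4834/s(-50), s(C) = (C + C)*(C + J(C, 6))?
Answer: 845671558177379/1679600 ≈ 5.0350e+8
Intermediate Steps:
s(C) = 2*C*(-18 + C) (s(C) = (C + C)*(C - 3*6) = (2*C)*(C - 18) = (2*C)*(-18 + C) = 2*C*(-18 + C))
G = -113191929/238503200 (G = -(20825/17537 + 4834/((2*(-50)*(-18 - 50))))/4 = -(20825*(1/17537) + 4834/((2*(-50)*(-68))))/4 = -(20825/17537 + 4834/6800)/4 = -(20825/17537 + 4834*(1/6800))/4 = -(20825/17537 + 2417/3400)/4 = -¼*113191929/59625800 = -113191929/238503200 ≈ -0.47459)
(-45616 + 9974)*(G - 14126) = (-45616 + 9974)*(-113191929/238503200 - 14126) = -35642*(-3369209395129/238503200) = 845671558177379/1679600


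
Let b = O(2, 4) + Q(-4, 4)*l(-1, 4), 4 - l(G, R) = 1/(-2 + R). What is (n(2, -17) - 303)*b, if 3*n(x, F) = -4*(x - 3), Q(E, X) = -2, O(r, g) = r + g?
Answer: 905/3 ≈ 301.67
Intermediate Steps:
O(r, g) = g + r
l(G, R) = 4 - 1/(-2 + R)
n(x, F) = 4 - 4*x/3 (n(x, F) = (-4*(x - 3))/3 = (-4*(-3 + x))/3 = (12 - 4*x)/3 = 4 - 4*x/3)
b = -1 (b = (4 + 2) - 2*(-9 + 4*4)/(-2 + 4) = 6 - 2*(-9 + 16)/2 = 6 - 7 = -1)
(n(2, -17) - 303)*b = ((4 - 4/3*2) - 303)*(-1) = ((4 - 8/3) - 303)*(-1) = (4/3 - 303)*(-1) = -905/3*(-1) = 905/3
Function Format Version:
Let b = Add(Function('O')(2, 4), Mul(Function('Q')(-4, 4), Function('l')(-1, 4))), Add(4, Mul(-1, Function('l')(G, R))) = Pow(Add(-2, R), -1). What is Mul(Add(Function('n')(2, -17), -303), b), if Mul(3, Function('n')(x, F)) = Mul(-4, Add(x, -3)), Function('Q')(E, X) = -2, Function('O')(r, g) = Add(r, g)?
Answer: Rational(905, 3) ≈ 301.67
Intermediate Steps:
Function('O')(r, g) = Add(g, r)
Function('l')(G, R) = Add(4, Mul(-1, Pow(Add(-2, R), -1)))
Function('n')(x, F) = Add(4, Mul(Rational(-4, 3), x)) (Function('n')(x, F) = Mul(Rational(1, 3), Mul(-4, Add(x, -3))) = Mul(Rational(1, 3), Mul(-4, Add(-3, x))) = Mul(Rational(1, 3), Add(12, Mul(-4, x))) = Add(4, Mul(Rational(-4, 3), x)))
b = -1 (b = Add(Add(4, 2), Mul(-2, Mul(Pow(Add(-2, 4), -1), Add(-9, Mul(4, 4))))) = Add(6, Mul(-2, Mul(Pow(2, -1), Add(-9, 16)))) = Add(6, Mul(-2, Mul(Rational(1, 2), 7))) = Add(6, Mul(-2, Rational(7, 2))) = Add(6, -7) = -1)
Mul(Add(Function('n')(2, -17), -303), b) = Mul(Add(Add(4, Mul(Rational(-4, 3), 2)), -303), -1) = Mul(Add(Add(4, Rational(-8, 3)), -303), -1) = Mul(Add(Rational(4, 3), -303), -1) = Mul(Rational(-905, 3), -1) = Rational(905, 3)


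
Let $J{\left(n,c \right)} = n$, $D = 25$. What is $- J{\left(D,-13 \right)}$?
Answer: $-25$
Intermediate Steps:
$- J{\left(D,-13 \right)} = \left(-1\right) 25 = -25$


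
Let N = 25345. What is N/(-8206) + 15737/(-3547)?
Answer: -219036537/29106682 ≈ -7.5253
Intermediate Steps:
N/(-8206) + 15737/(-3547) = 25345/(-8206) + 15737/(-3547) = 25345*(-1/8206) + 15737*(-1/3547) = -25345/8206 - 15737/3547 = -219036537/29106682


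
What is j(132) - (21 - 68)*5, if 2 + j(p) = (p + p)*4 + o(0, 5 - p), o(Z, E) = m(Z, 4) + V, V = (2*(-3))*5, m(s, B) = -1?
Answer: 1258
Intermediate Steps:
V = -30 (V = -6*5 = -30)
o(Z, E) = -31 (o(Z, E) = -1 - 30 = -31)
j(p) = -33 + 8*p (j(p) = -2 + ((p + p)*4 - 31) = -2 + ((2*p)*4 - 31) = -2 + (8*p - 31) = -2 + (-31 + 8*p) = -33 + 8*p)
j(132) - (21 - 68)*5 = (-33 + 8*132) - (21 - 68)*5 = (-33 + 1056) - (-47)*5 = 1023 - 1*(-235) = 1023 + 235 = 1258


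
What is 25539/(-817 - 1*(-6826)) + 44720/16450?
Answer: 22961301/3294935 ≈ 6.9687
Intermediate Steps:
25539/(-817 - 1*(-6826)) + 44720/16450 = 25539/(-817 + 6826) + 44720*(1/16450) = 25539/6009 + 4472/1645 = 25539*(1/6009) + 4472/1645 = 8513/2003 + 4472/1645 = 22961301/3294935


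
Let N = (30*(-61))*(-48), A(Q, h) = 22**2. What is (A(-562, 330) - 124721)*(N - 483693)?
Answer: 49179589161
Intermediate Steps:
A(Q, h) = 484
N = 87840 (N = -1830*(-48) = 87840)
(A(-562, 330) - 124721)*(N - 483693) = (484 - 124721)*(87840 - 483693) = -124237*(-395853) = 49179589161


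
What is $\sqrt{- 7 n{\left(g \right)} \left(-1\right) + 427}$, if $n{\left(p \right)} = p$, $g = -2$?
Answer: $\sqrt{413} \approx 20.322$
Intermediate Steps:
$\sqrt{- 7 n{\left(g \right)} \left(-1\right) + 427} = \sqrt{\left(-7\right) \left(-2\right) \left(-1\right) + 427} = \sqrt{14 \left(-1\right) + 427} = \sqrt{-14 + 427} = \sqrt{413}$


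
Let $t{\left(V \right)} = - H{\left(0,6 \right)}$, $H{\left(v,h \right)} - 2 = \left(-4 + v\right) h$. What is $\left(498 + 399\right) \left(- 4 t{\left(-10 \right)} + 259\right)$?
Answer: $153387$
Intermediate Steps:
$H{\left(v,h \right)} = 2 + h \left(-4 + v\right)$ ($H{\left(v,h \right)} = 2 + \left(-4 + v\right) h = 2 + h \left(-4 + v\right)$)
$t{\left(V \right)} = 22$ ($t{\left(V \right)} = - (2 - 24 + 6 \cdot 0) = - (2 - 24 + 0) = \left(-1\right) \left(-22\right) = 22$)
$\left(498 + 399\right) \left(- 4 t{\left(-10 \right)} + 259\right) = \left(498 + 399\right) \left(\left(-4\right) 22 + 259\right) = 897 \left(-88 + 259\right) = 897 \cdot 171 = 153387$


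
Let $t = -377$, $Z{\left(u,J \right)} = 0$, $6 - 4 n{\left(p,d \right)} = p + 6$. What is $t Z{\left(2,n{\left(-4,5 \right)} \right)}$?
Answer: $0$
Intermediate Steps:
$n{\left(p,d \right)} = - \frac{p}{4}$ ($n{\left(p,d \right)} = \frac{3}{2} - \frac{p + 6}{4} = \frac{3}{2} - \frac{6 + p}{4} = \frac{3}{2} - \left(\frac{3}{2} + \frac{p}{4}\right) = - \frac{p}{4}$)
$t Z{\left(2,n{\left(-4,5 \right)} \right)} = \left(-377\right) 0 = 0$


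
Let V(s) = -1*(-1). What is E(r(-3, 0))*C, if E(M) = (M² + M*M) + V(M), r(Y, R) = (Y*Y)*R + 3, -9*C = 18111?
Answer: -114703/3 ≈ -38234.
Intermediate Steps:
V(s) = 1
C = -6037/3 (C = -⅑*18111 = -6037/3 ≈ -2012.3)
r(Y, R) = 3 + R*Y² (r(Y, R) = Y²*R + 3 = R*Y² + 3 = 3 + R*Y²)
E(M) = 1 + 2*M² (E(M) = (M² + M*M) + 1 = (M² + M²) + 1 = 2*M² + 1 = 1 + 2*M²)
E(r(-3, 0))*C = (1 + 2*(3 + 0*(-3)²)²)*(-6037/3) = (1 + 2*(3 + 0*9)²)*(-6037/3) = (1 + 2*(3 + 0)²)*(-6037/3) = (1 + 2*3²)*(-6037/3) = (1 + 2*9)*(-6037/3) = (1 + 18)*(-6037/3) = 19*(-6037/3) = -114703/3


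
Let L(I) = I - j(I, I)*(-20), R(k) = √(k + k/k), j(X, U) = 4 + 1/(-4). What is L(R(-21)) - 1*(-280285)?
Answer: 280360 + 2*I*√5 ≈ 2.8036e+5 + 4.4721*I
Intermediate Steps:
j(X, U) = 15/4 (j(X, U) = 4 - ¼ = 15/4)
R(k) = √(1 + k) (R(k) = √(k + 1) = √(1 + k))
L(I) = 75 + I (L(I) = I - 15*(-20)/4 = I - 1*(-75) = I + 75 = 75 + I)
L(R(-21)) - 1*(-280285) = (75 + √(1 - 21)) - 1*(-280285) = (75 + √(-20)) + 280285 = (75 + 2*I*√5) + 280285 = 280360 + 2*I*√5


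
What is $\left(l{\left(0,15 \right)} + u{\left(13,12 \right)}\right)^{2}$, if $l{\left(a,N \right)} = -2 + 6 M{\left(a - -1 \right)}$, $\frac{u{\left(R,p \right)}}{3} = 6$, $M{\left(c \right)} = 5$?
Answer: $2116$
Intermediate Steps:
$u{\left(R,p \right)} = 18$ ($u{\left(R,p \right)} = 3 \cdot 6 = 18$)
$l{\left(a,N \right)} = 28$ ($l{\left(a,N \right)} = -2 + 6 \cdot 5 = -2 + 30 = 28$)
$\left(l{\left(0,15 \right)} + u{\left(13,12 \right)}\right)^{2} = \left(28 + 18\right)^{2} = 46^{2} = 2116$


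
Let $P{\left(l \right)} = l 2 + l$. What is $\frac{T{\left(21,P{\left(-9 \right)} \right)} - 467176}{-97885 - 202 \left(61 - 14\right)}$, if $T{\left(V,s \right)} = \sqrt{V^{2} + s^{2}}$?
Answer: $\frac{467176}{107379} - \frac{\sqrt{130}}{35793} \approx 4.3504$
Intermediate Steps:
$P{\left(l \right)} = 3 l$ ($P{\left(l \right)} = 2 l + l = 3 l$)
$\frac{T{\left(21,P{\left(-9 \right)} \right)} - 467176}{-97885 - 202 \left(61 - 14\right)} = \frac{\sqrt{21^{2} + \left(3 \left(-9\right)\right)^{2}} - 467176}{-97885 - 202 \left(61 - 14\right)} = \frac{\sqrt{441 + \left(-27\right)^{2}} - 467176}{-97885 - 9494} = \frac{\sqrt{441 + 729} - 467176}{-97885 - 9494} = \frac{\sqrt{1170} - 467176}{-107379} = \left(3 \sqrt{130} - 467176\right) \left(- \frac{1}{107379}\right) = \left(-467176 + 3 \sqrt{130}\right) \left(- \frac{1}{107379}\right) = \frac{467176}{107379} - \frac{\sqrt{130}}{35793}$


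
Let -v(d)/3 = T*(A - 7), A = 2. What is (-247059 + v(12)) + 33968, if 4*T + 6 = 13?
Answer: -852259/4 ≈ -2.1306e+5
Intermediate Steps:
T = 7/4 (T = -3/2 + (¼)*13 = -3/2 + 13/4 = 7/4 ≈ 1.7500)
v(d) = 105/4 (v(d) = -21*(2 - 7)/4 = -21*(-5)/4 = -3*(-35/4) = 105/4)
(-247059 + v(12)) + 33968 = (-247059 + 105/4) + 33968 = -988131/4 + 33968 = -852259/4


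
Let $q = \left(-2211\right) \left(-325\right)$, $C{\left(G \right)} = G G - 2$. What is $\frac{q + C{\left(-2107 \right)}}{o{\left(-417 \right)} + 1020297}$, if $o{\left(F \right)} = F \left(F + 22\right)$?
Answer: $\frac{2579011}{592506} \approx 4.3527$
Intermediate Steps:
$C{\left(G \right)} = -2 + G^{2}$ ($C{\left(G \right)} = G^{2} - 2 = -2 + G^{2}$)
$q = 718575$
$o{\left(F \right)} = F \left(22 + F\right)$
$\frac{q + C{\left(-2107 \right)}}{o{\left(-417 \right)} + 1020297} = \frac{718575 - \left(2 - \left(-2107\right)^{2}\right)}{- 417 \left(22 - 417\right) + 1020297} = \frac{718575 + \left(-2 + 4439449\right)}{\left(-417\right) \left(-395\right) + 1020297} = \frac{718575 + 4439447}{164715 + 1020297} = \frac{5158022}{1185012} = 5158022 \cdot \frac{1}{1185012} = \frac{2579011}{592506}$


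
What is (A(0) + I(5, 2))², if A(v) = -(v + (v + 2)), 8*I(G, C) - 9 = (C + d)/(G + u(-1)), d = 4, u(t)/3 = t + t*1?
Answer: 169/64 ≈ 2.6406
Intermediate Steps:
u(t) = 6*t (u(t) = 3*(t + t*1) = 3*(t + t) = 3*(2*t) = 6*t)
I(G, C) = 9/8 + (4 + C)/(8*(-6 + G)) (I(G, C) = 9/8 + ((C + 4)/(G + 6*(-1)))/8 = 9/8 + ((4 + C)/(G - 6))/8 = 9/8 + ((4 + C)/(-6 + G))/8 = 9/8 + (4 + C)/(8*(-6 + G)))
A(v) = -2 - 2*v (A(v) = -(v + (2 + v)) = -(2 + 2*v) = -2 - 2*v)
(A(0) + I(5, 2))² = ((-2 - 2*0) + (-50 + 2 + 9*5)/(8*(-6 + 5)))² = ((-2 + 0) + (⅛)*(-50 + 2 + 45)/(-1))² = (-2 + (⅛)*(-1)*(-3))² = (-2 + 3/8)² = (-13/8)² = 169/64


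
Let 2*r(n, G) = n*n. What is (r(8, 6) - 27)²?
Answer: 25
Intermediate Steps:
r(n, G) = n²/2 (r(n, G) = (n*n)/2 = n²/2)
(r(8, 6) - 27)² = ((½)*8² - 27)² = ((½)*64 - 27)² = (32 - 27)² = 5² = 25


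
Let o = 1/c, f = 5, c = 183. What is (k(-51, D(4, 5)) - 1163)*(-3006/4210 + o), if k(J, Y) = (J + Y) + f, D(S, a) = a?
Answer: 328624576/385215 ≈ 853.09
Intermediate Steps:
o = 1/183 ≈ 0.0054645
k(J, Y) = 5 + J + Y (k(J, Y) = (J + Y) + 5 = 5 + J + Y)
(k(-51, D(4, 5)) - 1163)*(-3006/4210 + o) = ((5 - 51 + 5) - 1163)*(-3006/4210 + 1/183) = (-41 - 1163)*(-3006*1/4210 + 1/183) = -1204*(-1503/2105 + 1/183) = -1204*(-272944/385215) = 328624576/385215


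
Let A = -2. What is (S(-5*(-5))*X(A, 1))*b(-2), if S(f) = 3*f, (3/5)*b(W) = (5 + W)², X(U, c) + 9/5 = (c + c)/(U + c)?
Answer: -4275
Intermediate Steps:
X(U, c) = -9/5 + 2*c/(U + c) (X(U, c) = -9/5 + (c + c)/(U + c) = -9/5 + (2*c)/(U + c) = -9/5 + 2*c/(U + c))
b(W) = 5*(5 + W)²/3
(S(-5*(-5))*X(A, 1))*b(-2) = ((3*(-5*(-5)))*((1 - 9*(-2))/(5*(-2 + 1))))*(5*(5 - 2)²/3) = ((3*25)*((⅕)*(1 + 18)/(-1)))*((5/3)*3²) = (75*((⅕)*(-1)*19))*((5/3)*9) = (75*(-19/5))*15 = -285*15 = -4275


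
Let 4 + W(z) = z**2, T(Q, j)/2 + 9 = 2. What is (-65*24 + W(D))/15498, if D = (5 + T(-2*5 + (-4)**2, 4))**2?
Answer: 4997/15498 ≈ 0.32243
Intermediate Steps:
T(Q, j) = -14 (T(Q, j) = -18 + 2*2 = -18 + 4 = -14)
D = 81 (D = (5 - 14)**2 = (-9)**2 = 81)
W(z) = -4 + z**2
(-65*24 + W(D))/15498 = (-65*24 + (-4 + 81**2))/15498 = (-1560 + (-4 + 6561))*(1/15498) = (-1560 + 6557)*(1/15498) = 4997*(1/15498) = 4997/15498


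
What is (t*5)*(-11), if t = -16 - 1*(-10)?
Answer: 330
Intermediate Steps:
t = -6 (t = -16 + 10 = -6)
(t*5)*(-11) = -6*5*(-11) = -30*(-11) = 330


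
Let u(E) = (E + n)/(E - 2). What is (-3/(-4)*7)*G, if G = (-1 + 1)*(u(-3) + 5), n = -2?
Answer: 0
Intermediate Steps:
u(E) = 1 (u(E) = (E - 2)/(E - 2) = (-2 + E)/(-2 + E) = 1)
G = 0 (G = (-1 + 1)*(1 + 5) = 0*6 = 0)
(-3/(-4)*7)*G = (-3/(-4)*7)*0 = (-3*(-1/4)*7)*0 = ((3/4)*7)*0 = (21/4)*0 = 0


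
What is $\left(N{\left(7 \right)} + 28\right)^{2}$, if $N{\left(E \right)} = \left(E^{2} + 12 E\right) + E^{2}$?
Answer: $44100$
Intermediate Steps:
$N{\left(E \right)} = 2 E^{2} + 12 E$
$\left(N{\left(7 \right)} + 28\right)^{2} = \left(2 \cdot 7 \left(6 + 7\right) + 28\right)^{2} = \left(2 \cdot 7 \cdot 13 + 28\right)^{2} = \left(182 + 28\right)^{2} = 210^{2} = 44100$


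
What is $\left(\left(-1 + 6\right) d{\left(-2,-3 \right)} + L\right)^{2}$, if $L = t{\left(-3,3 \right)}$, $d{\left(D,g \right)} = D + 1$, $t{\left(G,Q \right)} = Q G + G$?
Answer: $289$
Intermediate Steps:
$t{\left(G,Q \right)} = G + G Q$ ($t{\left(G,Q \right)} = G Q + G = G + G Q$)
$d{\left(D,g \right)} = 1 + D$
$L = -12$ ($L = - 3 \left(1 + 3\right) = \left(-3\right) 4 = -12$)
$\left(\left(-1 + 6\right) d{\left(-2,-3 \right)} + L\right)^{2} = \left(\left(-1 + 6\right) \left(1 - 2\right) - 12\right)^{2} = \left(5 \left(-1\right) - 12\right)^{2} = \left(-5 - 12\right)^{2} = \left(-17\right)^{2} = 289$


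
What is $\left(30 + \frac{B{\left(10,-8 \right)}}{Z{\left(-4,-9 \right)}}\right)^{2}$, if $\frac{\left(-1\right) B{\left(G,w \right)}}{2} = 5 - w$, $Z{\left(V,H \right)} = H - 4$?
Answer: $1024$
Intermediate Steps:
$Z{\left(V,H \right)} = -4 + H$
$B{\left(G,w \right)} = -10 + 2 w$ ($B{\left(G,w \right)} = - 2 \left(5 - w\right) = -10 + 2 w$)
$\left(30 + \frac{B{\left(10,-8 \right)}}{Z{\left(-4,-9 \right)}}\right)^{2} = \left(30 + \frac{-10 + 2 \left(-8\right)}{-4 - 9}\right)^{2} = \left(30 + \frac{-10 - 16}{-13}\right)^{2} = \left(30 - -2\right)^{2} = \left(30 + 2\right)^{2} = 32^{2} = 1024$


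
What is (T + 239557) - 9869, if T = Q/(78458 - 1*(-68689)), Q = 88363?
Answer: 3072544409/13377 ≈ 2.2969e+5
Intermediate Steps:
T = 8033/13377 (T = 88363/(78458 - 1*(-68689)) = 88363/(78458 + 68689) = 88363/147147 = 88363*(1/147147) = 8033/13377 ≈ 0.60051)
(T + 239557) - 9869 = (8033/13377 + 239557) - 9869 = 3204562022/13377 - 9869 = 3072544409/13377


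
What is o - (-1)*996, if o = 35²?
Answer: 2221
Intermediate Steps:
o = 1225
o - (-1)*996 = 1225 - (-1)*996 = 1225 - 1*(-996) = 1225 + 996 = 2221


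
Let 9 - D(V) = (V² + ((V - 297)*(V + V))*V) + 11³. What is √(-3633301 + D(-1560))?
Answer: 3*√1003591353 ≈ 95039.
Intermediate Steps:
D(V) = -1322 - V² - 2*V²*(-297 + V) (D(V) = 9 - ((V² + ((V - 297)*(V + V))*V) + 11³) = 9 - ((V² + ((-297 + V)*(2*V))*V) + 1331) = 9 - ((V² + (2*V*(-297 + V))*V) + 1331) = 9 - ((V² + 2*V²*(-297 + V)) + 1331) = 9 - (1331 + V² + 2*V²*(-297 + V)) = 9 + (-1331 - V² - 2*V²*(-297 + V)) = -1322 - V² - 2*V²*(-297 + V))
√(-3633301 + D(-1560)) = √(-3633301 + (-1322 - 2*(-1560)³ + 593*(-1560)²)) = √(-3633301 + (-1322 - 2*(-3796416000) + 593*2433600)) = √(-3633301 + (-1322 + 7592832000 + 1443124800)) = √(-3633301 + 9035955478) = √9032322177 = 3*√1003591353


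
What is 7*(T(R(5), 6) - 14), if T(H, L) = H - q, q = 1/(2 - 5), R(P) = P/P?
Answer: -266/3 ≈ -88.667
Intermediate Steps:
R(P) = 1
q = -1/3 (q = 1/(-3) = -1/3 ≈ -0.33333)
T(H, L) = 1/3 + H (T(H, L) = H - 1*(-1/3) = H + 1/3 = 1/3 + H)
7*(T(R(5), 6) - 14) = 7*((1/3 + 1) - 14) = 7*(4/3 - 14) = 7*(-38/3) = -266/3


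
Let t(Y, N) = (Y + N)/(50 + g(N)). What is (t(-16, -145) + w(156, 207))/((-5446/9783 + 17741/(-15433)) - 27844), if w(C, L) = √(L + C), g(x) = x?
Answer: -3472563897/57056642504645 - 1660791429*√3/4204173658237 ≈ -0.00074508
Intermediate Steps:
t(Y, N) = (N + Y)/(50 + N) (t(Y, N) = (Y + N)/(50 + N) = (N + Y)/(50 + N))
w(C, L) = √(C + L)
(t(-16, -145) + w(156, 207))/((-5446/9783 + 17741/(-15433)) - 27844) = ((-145 - 16)/(50 - 145) + √(156 + 207))/((-5446/9783 + 17741/(-15433)) - 27844) = (-161/(-95) + √363)/((-5446*1/9783 + 17741*(-1/15433)) - 27844) = (-1/95*(-161) + 11*√3)/((-5446/9783 - 17741/15433) - 27844) = (161/95 + 11*√3)/(-257608321/150981039 - 27844) = (161/95 + 11*√3)/(-4204173658237/150981039) = (161/95 + 11*√3)*(-150981039/4204173658237) = -3472563897/57056642504645 - 1660791429*√3/4204173658237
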